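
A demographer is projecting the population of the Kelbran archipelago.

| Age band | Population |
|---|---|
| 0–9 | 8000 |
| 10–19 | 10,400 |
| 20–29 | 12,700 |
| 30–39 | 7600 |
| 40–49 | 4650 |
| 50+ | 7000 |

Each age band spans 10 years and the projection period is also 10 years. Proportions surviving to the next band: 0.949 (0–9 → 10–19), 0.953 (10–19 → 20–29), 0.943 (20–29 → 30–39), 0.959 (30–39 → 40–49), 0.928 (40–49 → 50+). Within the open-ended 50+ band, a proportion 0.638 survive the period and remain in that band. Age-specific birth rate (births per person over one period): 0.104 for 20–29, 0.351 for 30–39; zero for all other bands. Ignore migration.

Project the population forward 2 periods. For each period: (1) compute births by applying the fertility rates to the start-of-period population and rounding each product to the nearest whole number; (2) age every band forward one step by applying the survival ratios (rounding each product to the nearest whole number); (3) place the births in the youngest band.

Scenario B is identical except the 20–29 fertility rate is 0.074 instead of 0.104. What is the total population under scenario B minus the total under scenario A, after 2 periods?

-660

[period 1]
Births: 12700 * 0.104 = 1321, 7600 * 0.351 = 2668 ⇒ total 3989
10–19: 8000 * 0.949 = 7592
20–29: 10400 * 0.953 = 9911
30–39: 12700 * 0.943 = 11976
40–49: 7600 * 0.959 = 7288
50+: 4650 * 0.928 + 7000 * 0.638 = 4315 + 4466 = 8781
→ [3989, 7592, 9911, 11976, 7288, 8781]
[period 2]
Births: 9911 * 0.104 = 1031, 11976 * 0.351 = 4204 ⇒ total 5235
10–19: 3989 * 0.949 = 3786
20–29: 7592 * 0.953 = 7235
30–39: 9911 * 0.943 = 9346
40–49: 11976 * 0.959 = 11485
50+: 7288 * 0.928 + 8781 * 0.638 = 6763 + 5602 = 12365
→ [5235, 3786, 7235, 9346, 11485, 12365]
Scenario A total after 2 periods: 49452
Scenario B projection —
[period 1]
Births: 12700 * 0.074 = 940, 7600 * 0.351 = 2668 ⇒ total 3608
10–19: 8000 * 0.949 = 7592
20–29: 10400 * 0.953 = 9911
30–39: 12700 * 0.943 = 11976
40–49: 7600 * 0.959 = 7288
50+: 4650 * 0.928 + 7000 * 0.638 = 4315 + 4466 = 8781
→ [3608, 7592, 9911, 11976, 7288, 8781]
[period 2]
Births: 9911 * 0.074 = 733, 11976 * 0.351 = 4204 ⇒ total 4937
10–19: 3608 * 0.949 = 3424
20–29: 7592 * 0.953 = 7235
30–39: 9911 * 0.943 = 9346
40–49: 11976 * 0.959 = 11485
50+: 7288 * 0.928 + 8781 * 0.638 = 6763 + 5602 = 12365
→ [4937, 3424, 7235, 9346, 11485, 12365]
Scenario B total after 2 periods: 48792
Difference B − A = 48792 − 49452 = -660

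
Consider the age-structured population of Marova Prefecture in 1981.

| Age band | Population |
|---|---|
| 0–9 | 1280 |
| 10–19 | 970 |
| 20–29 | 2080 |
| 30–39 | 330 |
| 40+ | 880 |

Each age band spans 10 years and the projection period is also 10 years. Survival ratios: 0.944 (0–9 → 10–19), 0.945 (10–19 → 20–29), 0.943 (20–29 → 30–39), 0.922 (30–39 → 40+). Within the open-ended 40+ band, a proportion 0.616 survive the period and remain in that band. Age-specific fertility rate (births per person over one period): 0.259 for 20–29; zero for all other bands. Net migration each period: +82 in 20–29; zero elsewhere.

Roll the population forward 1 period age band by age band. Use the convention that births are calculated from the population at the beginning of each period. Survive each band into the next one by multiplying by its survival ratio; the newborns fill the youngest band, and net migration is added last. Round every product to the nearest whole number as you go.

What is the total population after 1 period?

— Period 1 —
Births: 2080 * 0.259 = 539
10–19: 1280 * 0.944 = 1208
20–29: 970 * 0.945 = 917
30–39: 2080 * 0.943 = 1961
40+: 330 * 0.922 + 880 * 0.616 = 304 + 542 = 846
Net migration: 20–29 + 82 → 999
→ [539, 1208, 999, 1961, 846]
Total after period 1: 539 + 1208 + 999 + 1961 + 846 = 5553

5553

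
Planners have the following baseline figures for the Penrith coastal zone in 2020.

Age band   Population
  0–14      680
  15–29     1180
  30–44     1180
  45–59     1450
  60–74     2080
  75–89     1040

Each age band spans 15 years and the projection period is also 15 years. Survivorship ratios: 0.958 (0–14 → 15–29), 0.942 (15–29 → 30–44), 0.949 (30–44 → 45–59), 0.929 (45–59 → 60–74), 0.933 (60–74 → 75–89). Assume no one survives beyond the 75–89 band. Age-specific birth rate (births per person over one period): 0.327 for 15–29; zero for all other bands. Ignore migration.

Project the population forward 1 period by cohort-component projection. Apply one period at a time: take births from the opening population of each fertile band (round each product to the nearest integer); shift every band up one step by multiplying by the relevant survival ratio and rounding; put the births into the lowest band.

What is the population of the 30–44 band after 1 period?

1112

After projecting period 1:
Births: 1180 × 0.327 = 386
15–29: 680 × 0.958 = 651
30–44: 1180 × 0.942 = 1112
45–59: 1180 × 0.949 = 1120
60–74: 1450 × 0.929 = 1347
75–89: 2080 × 0.933 = 1941
→ [386, 651, 1112, 1120, 1347, 1941]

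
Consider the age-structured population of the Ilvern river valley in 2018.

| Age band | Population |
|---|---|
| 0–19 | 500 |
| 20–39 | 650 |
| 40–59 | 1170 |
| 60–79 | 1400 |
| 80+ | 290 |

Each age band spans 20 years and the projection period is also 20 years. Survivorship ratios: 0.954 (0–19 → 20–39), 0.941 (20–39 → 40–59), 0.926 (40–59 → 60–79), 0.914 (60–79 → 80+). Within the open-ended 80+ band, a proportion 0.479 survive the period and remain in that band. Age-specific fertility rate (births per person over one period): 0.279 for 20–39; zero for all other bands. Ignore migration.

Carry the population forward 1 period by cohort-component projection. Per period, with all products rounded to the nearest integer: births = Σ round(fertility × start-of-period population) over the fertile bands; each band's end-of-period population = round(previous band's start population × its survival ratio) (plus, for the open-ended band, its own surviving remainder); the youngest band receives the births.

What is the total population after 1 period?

3772

Numbering the bands 1..5 from youngest to oldest:
Period 1:
Births: 650 × 0.279 = 181
Band 2: 500 × 0.954 = 477
Band 3: 650 × 0.941 = 612
Band 4: 1170 × 0.926 = 1083
Band 5: 1400 × 0.914 + 290 × 0.479 = 1280 + 139 = 1419
Giving 181 / 477 / 612 / 1083 / 1419.
Total after period 1: 181 + 477 + 612 + 1083 + 1419 = 3772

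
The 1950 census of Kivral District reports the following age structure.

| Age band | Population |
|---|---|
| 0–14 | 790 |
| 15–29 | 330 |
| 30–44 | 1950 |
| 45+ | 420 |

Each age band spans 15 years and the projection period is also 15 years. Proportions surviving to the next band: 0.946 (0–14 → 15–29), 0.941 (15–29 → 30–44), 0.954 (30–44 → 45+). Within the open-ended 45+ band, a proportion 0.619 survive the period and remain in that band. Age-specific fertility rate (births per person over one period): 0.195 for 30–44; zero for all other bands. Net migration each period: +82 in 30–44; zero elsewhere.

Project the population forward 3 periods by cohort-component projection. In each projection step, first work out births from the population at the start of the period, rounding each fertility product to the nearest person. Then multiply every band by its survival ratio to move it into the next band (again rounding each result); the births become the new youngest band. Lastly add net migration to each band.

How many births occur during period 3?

153

(Bands numbered youngest = 1 to oldest = 4.)
— Period 1 —
Births: 1950 × 0.195 = 380
Band 2: 790 × 0.946 = 747
Band 3: 330 × 0.941 = 311
Band 4: 1950 × 0.954 + 420 × 0.619 = 1860 + 260 = 2120
Net migration: Band 3 + 82 → 393
Population now: 0–14=380, 15–29=747, 30–44=393, 45+=2120
— Period 2 —
Births: 393 × 0.195 = 77
Band 2: 380 × 0.946 = 359
Band 3: 747 × 0.941 = 703
Band 4: 393 × 0.954 + 2120 × 0.619 = 375 + 1312 = 1687
Net migration: Band 3 + 82 → 785
Population now: 0–14=77, 15–29=359, 30–44=785, 45+=1687
— Period 3 —
Births: 785 × 0.195 = 153
Band 2: 77 × 0.946 = 73
Band 3: 359 × 0.941 = 338
Band 4: 785 × 0.954 + 1687 × 0.619 = 749 + 1044 = 1793
Net migration: Band 3 + 82 → 420
Population now: 0–14=153, 15–29=73, 30–44=420, 45+=1793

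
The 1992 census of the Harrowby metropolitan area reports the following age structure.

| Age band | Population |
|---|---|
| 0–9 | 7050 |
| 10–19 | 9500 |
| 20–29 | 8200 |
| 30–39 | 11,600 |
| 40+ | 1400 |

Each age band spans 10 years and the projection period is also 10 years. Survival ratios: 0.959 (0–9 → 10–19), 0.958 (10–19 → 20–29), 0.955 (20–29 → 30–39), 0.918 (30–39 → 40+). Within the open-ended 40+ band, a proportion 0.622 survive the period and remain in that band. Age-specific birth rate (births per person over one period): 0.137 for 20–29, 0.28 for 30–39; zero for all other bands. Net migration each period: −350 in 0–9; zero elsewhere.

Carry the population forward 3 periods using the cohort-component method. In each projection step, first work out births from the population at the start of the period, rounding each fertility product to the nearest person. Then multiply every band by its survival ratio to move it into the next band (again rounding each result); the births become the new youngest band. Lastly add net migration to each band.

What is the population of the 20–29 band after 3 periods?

3694

(Groups numbered youngest = 1 to oldest = 5.)
— Period 1 —
Births: 8200 * 0.137 = 1123 ; 11600 * 0.28 = 3248 → 4371
Group 2: 7050 * 0.959 = 6761
Group 3: 9500 * 0.958 = 9101
Group 4: 8200 * 0.955 = 7831
Group 5: 11600 * 0.918 + 1400 * 0.622 = 10649 + 871 = 11520
Net migration: Group 1 − 350 → 4021
→ [4021, 6761, 9101, 7831, 11520]
— Period 2 —
Births: 9101 * 0.137 = 1247 ; 7831 * 0.28 = 2193 → 3440
Group 2: 4021 * 0.959 = 3856
Group 3: 6761 * 0.958 = 6477
Group 4: 9101 * 0.955 = 8691
Group 5: 7831 * 0.918 + 11520 * 0.622 = 7189 + 7165 = 14354
Net migration: Group 1 − 350 → 3090
→ [3090, 3856, 6477, 8691, 14354]
— Period 3 —
Births: 6477 * 0.137 = 887 ; 8691 * 0.28 = 2433 → 3320
Group 2: 3090 * 0.959 = 2963
Group 3: 3856 * 0.958 = 3694
Group 4: 6477 * 0.955 = 6186
Group 5: 8691 * 0.918 + 14354 * 0.622 = 7978 + 8928 = 16906
Net migration: Group 1 − 350 → 2970
→ [2970, 2963, 3694, 6186, 16906]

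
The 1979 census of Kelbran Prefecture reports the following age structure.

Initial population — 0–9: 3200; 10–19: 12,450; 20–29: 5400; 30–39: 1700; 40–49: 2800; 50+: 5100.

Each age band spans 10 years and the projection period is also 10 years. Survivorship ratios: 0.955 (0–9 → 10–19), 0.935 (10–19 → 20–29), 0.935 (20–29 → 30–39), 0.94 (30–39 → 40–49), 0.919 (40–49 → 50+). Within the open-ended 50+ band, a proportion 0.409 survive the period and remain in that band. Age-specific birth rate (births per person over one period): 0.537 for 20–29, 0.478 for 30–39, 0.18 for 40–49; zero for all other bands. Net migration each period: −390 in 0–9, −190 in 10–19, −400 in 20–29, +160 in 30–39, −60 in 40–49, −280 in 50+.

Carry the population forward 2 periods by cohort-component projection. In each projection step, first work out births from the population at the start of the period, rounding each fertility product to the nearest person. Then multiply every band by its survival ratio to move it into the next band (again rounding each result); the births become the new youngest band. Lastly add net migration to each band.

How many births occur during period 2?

8803

Period 1:
Births: 5400 × 0.537 = 2900, 1700 × 0.478 = 813, 2800 × 0.18 = 504 — total 4217
10–19: 3200 × 0.955 = 3056
20–29: 12450 × 0.935 = 11641
30–39: 5400 × 0.935 = 5049
40–49: 1700 × 0.94 = 1598
50+: 2800 × 0.919 + 5100 × 0.409 = 2573 + 2086 = 4659
Net migration: 0–9 − 390 → 3827; 10–19 − 190 → 2866; 20–29 − 400 → 11241; 30–39 + 160 → 5209; 40–49 − 60 → 1538; 50+ − 280 → 4379
→ [3827, 2866, 11241, 5209, 1538, 4379]
Period 2:
Births: 11241 × 0.537 = 6036, 5209 × 0.478 = 2490, 1538 × 0.18 = 277 — total 8803
10–19: 3827 × 0.955 = 3655
20–29: 2866 × 0.935 = 2680
30–39: 11241 × 0.935 = 10510
40–49: 5209 × 0.94 = 4896
50+: 1538 × 0.919 + 4379 × 0.409 = 1413 + 1791 = 3204
Net migration: 0–9 − 390 → 8413; 10–19 − 190 → 3465; 20–29 − 400 → 2280; 30–39 + 160 → 10670; 40–49 − 60 → 4836; 50+ − 280 → 2924
→ [8413, 3465, 2280, 10670, 4836, 2924]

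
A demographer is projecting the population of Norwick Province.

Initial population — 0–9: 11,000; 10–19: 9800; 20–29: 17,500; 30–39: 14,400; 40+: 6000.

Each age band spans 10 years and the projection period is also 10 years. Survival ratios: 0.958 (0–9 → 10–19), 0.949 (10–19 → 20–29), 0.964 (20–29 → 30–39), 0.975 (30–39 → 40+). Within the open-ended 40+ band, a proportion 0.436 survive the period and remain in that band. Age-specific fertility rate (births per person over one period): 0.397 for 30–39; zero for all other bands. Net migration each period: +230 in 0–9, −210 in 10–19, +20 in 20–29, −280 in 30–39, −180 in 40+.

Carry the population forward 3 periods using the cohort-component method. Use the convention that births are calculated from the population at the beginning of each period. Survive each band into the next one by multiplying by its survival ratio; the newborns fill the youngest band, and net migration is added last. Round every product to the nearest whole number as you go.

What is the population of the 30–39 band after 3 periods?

Period 1.
Births: 14400 * 0.397 = 5717
10–19: 11000 * 0.958 = 10538
20–29: 9800 * 0.949 = 9300
30–39: 17500 * 0.964 = 16870
40+: 14400 * 0.975 + 6000 * 0.436 = 14040 + 2616 = 16656
Net migration: 0–9 + 230 → 5947; 10–19 − 210 → 10328; 20–29 + 20 → 9320; 30–39 − 280 → 16590; 40+ − 180 → 16476
Giving 5947 / 10328 / 9320 / 16590 / 16476.
Period 2.
Births: 16590 * 0.397 = 6586
10–19: 5947 * 0.958 = 5697
20–29: 10328 * 0.949 = 9801
30–39: 9320 * 0.964 = 8984
40+: 16590 * 0.975 + 16476 * 0.436 = 16175 + 7184 = 23359
Net migration: 0–9 + 230 → 6816; 10–19 − 210 → 5487; 20–29 + 20 → 9821; 30–39 − 280 → 8704; 40+ − 180 → 23179
Giving 6816 / 5487 / 9821 / 8704 / 23179.
Period 3.
Births: 8704 * 0.397 = 3455
10–19: 6816 * 0.958 = 6530
20–29: 5487 * 0.949 = 5207
30–39: 9821 * 0.964 = 9467
40+: 8704 * 0.975 + 23179 * 0.436 = 8486 + 10106 = 18592
Net migration: 0–9 + 230 → 3685; 10–19 − 210 → 6320; 20–29 + 20 → 5227; 30–39 − 280 → 9187; 40+ − 180 → 18412
Giving 3685 / 6320 / 5227 / 9187 / 18412.

9187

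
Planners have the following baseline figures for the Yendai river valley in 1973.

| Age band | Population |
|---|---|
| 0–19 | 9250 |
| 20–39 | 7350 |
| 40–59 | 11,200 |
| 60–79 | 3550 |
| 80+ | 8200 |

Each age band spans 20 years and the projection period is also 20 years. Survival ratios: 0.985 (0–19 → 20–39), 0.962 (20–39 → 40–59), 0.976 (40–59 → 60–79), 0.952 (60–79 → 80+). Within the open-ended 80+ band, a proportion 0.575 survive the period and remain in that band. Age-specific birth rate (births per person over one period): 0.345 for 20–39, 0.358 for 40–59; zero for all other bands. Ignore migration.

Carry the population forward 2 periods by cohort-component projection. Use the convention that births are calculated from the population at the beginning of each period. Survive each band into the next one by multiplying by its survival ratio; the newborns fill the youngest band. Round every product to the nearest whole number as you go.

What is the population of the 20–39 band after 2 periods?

Period 1.
Births: 7350 * 0.345 = 2536  |  11200 * 0.358 = 4010 → total 6546
20–39: 9250 * 0.985 = 9111
40–59: 7350 * 0.962 = 7071
60–79: 11200 * 0.976 = 10931
80+: 3550 * 0.952 + 8200 * 0.575 = 3380 + 4715 = 8095
Population now: 0–19=6546, 20–39=9111, 40–59=7071, 60–79=10931, 80+=8095
Period 2.
Births: 9111 * 0.345 = 3143  |  7071 * 0.358 = 2531 → total 5674
20–39: 6546 * 0.985 = 6448
40–59: 9111 * 0.962 = 8765
60–79: 7071 * 0.976 = 6901
80+: 10931 * 0.952 + 8095 * 0.575 = 10406 + 4655 = 15061
Population now: 0–19=5674, 20–39=6448, 40–59=8765, 60–79=6901, 80+=15061

6448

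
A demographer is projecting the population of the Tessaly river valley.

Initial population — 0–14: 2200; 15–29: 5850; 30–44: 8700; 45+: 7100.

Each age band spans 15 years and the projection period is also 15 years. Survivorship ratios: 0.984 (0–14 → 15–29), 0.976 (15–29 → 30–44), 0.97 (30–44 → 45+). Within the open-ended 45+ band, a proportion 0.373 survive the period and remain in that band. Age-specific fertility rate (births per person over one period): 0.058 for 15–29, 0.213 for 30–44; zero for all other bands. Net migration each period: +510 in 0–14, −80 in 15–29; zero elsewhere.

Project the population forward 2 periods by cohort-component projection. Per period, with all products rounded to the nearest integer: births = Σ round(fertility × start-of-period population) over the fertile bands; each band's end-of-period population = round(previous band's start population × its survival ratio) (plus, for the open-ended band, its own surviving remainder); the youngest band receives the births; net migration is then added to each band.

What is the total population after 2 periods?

16135

Period 1:
Births: 5850 * 0.058 = 339  |  8700 * 0.213 = 1853 → 2192
15–29: 2200 * 0.984 = 2165
30–44: 5850 * 0.976 = 5710
45+: 8700 * 0.97 + 7100 * 0.373 = 8439 + 2648 = 11087
Net migration: 0–14 + 510 → 2702; 15–29 − 80 → 2085
End of period: [2702, 2085, 5710, 11087]
Period 2:
Births: 2085 * 0.058 = 121  |  5710 * 0.213 = 1216 → 1337
15–29: 2702 * 0.984 = 2659
30–44: 2085 * 0.976 = 2035
45+: 5710 * 0.97 + 11087 * 0.373 = 5539 + 4135 = 9674
Net migration: 0–14 + 510 → 1847; 15–29 − 80 → 2579
End of period: [1847, 2579, 2035, 9674]
Total after period 2: 1847 + 2579 + 2035 + 9674 = 16135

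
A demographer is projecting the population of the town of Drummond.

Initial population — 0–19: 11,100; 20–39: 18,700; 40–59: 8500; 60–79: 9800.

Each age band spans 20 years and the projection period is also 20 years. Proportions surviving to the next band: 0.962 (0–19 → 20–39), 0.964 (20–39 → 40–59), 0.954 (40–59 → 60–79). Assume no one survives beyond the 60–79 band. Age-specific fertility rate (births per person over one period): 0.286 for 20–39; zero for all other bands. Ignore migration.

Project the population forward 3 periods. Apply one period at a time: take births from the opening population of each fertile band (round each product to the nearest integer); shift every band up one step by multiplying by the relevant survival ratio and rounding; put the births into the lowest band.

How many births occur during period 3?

1471

Numbering the groups 1..4 from youngest to oldest:
Period 1:
Births: 18700 × 0.286 = 5348
Group 2: 11100 × 0.962 = 10678
Group 3: 18700 × 0.964 = 18027
Group 4: 8500 × 0.954 = 8109
Giving 5348 / 10678 / 18027 / 8109.
Period 2:
Births: 10678 × 0.286 = 3054
Group 2: 5348 × 0.962 = 5145
Group 3: 10678 × 0.964 = 10294
Group 4: 18027 × 0.954 = 17198
Giving 3054 / 5145 / 10294 / 17198.
Period 3:
Births: 5145 × 0.286 = 1471
Group 2: 3054 × 0.962 = 2938
Group 3: 5145 × 0.964 = 4960
Group 4: 10294 × 0.954 = 9820
Giving 1471 / 2938 / 4960 / 9820.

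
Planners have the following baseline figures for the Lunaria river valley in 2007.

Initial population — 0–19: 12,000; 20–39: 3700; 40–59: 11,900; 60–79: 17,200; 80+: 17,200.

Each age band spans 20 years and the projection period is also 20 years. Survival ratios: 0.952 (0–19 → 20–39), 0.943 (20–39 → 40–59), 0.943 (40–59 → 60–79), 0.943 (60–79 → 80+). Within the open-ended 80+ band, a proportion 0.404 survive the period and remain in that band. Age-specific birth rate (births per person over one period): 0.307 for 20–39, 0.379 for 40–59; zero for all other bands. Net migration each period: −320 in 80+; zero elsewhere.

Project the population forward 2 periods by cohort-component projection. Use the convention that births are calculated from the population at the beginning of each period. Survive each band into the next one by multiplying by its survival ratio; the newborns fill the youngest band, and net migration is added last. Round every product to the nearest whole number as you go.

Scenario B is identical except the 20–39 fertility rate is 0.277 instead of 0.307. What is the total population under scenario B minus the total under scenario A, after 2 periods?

(Bands numbered youngest = 1 to oldest = 5.)
Period 1.
Births: 3700 × 0.307 = 1136 ; 11900 × 0.379 = 4510 → total 5646
Band 2: 12000 × 0.952 = 11424
Band 3: 3700 × 0.943 = 3489
Band 4: 11900 × 0.943 = 11222
Band 5: 17200 × 0.943 + 17200 × 0.404 = 16220 + 6949 = 23169
Net migration: Band 5 − 320 → 22849
Giving 5646 / 11424 / 3489 / 11222 / 22849.
Period 2.
Births: 11424 × 0.307 = 3507 ; 3489 × 0.379 = 1322 → total 4829
Band 2: 5646 × 0.952 = 5375
Band 3: 11424 × 0.943 = 10773
Band 4: 3489 × 0.943 = 3290
Band 5: 11222 × 0.943 + 22849 × 0.404 = 10582 + 9231 = 19813
Net migration: Band 5 − 320 → 19493
Giving 4829 / 5375 / 10773 / 3290 / 19493.
Scenario A total after 2 periods: 43760
Scenario B projection —
Period 1.
Births: 3700 × 0.277 = 1025 ; 11900 × 0.379 = 4510 → total 5535
Band 2: 12000 × 0.952 = 11424
Band 3: 3700 × 0.943 = 3489
Band 4: 11900 × 0.943 = 11222
Band 5: 17200 × 0.943 + 17200 × 0.404 = 16220 + 6949 = 23169
Net migration: Band 5 − 320 → 22849
Giving 5535 / 11424 / 3489 / 11222 / 22849.
Period 2.
Births: 11424 × 0.277 = 3164 ; 3489 × 0.379 = 1322 → total 4486
Band 2: 5535 × 0.952 = 5269
Band 3: 11424 × 0.943 = 10773
Band 4: 3489 × 0.943 = 3290
Band 5: 11222 × 0.943 + 22849 × 0.404 = 10582 + 9231 = 19813
Net migration: Band 5 − 320 → 19493
Giving 4486 / 5269 / 10773 / 3290 / 19493.
Scenario B total after 2 periods: 43311
Difference B − A = 43311 − 43760 = -449

-449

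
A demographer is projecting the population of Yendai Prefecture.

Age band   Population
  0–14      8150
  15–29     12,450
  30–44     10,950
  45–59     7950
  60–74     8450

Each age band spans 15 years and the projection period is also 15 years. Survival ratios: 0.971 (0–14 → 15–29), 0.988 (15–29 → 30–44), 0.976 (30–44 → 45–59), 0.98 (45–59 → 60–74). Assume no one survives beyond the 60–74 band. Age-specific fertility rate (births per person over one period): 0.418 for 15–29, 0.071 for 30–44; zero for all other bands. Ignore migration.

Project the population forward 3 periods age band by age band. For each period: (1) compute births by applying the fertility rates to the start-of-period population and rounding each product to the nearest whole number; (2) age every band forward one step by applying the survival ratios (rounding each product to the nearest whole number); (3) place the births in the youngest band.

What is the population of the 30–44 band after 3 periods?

5738

Let group 1 be 0–14 through group 5 = 60–74.
Period 1.
Births: 12450 × 0.418 = 5204 ; 10950 × 0.071 = 777 → 5981
Group 2: 8150 × 0.971 = 7914
Group 3: 12450 × 0.988 = 12301
Group 4: 10950 × 0.976 = 10687
Group 5: 7950 × 0.98 = 7791
Giving 5981 / 7914 / 12301 / 10687 / 7791.
Period 2.
Births: 7914 × 0.418 = 3308 ; 12301 × 0.071 = 873 → 4181
Group 2: 5981 × 0.971 = 5808
Group 3: 7914 × 0.988 = 7819
Group 4: 12301 × 0.976 = 12006
Group 5: 10687 × 0.98 = 10473
Giving 4181 / 5808 / 7819 / 12006 / 10473.
Period 3.
Births: 5808 × 0.418 = 2428 ; 7819 × 0.071 = 555 → 2983
Group 2: 4181 × 0.971 = 4060
Group 3: 5808 × 0.988 = 5738
Group 4: 7819 × 0.976 = 7631
Group 5: 12006 × 0.98 = 11766
Giving 2983 / 4060 / 5738 / 7631 / 11766.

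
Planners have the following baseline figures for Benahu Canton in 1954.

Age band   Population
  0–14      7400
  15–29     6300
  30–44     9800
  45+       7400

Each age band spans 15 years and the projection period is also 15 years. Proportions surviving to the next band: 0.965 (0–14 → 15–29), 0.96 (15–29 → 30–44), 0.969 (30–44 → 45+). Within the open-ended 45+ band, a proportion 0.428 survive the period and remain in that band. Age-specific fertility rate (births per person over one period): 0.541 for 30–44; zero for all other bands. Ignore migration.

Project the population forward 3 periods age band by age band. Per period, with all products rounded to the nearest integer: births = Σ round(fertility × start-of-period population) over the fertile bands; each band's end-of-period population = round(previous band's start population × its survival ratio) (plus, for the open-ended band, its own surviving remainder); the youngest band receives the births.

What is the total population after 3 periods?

Let group 1 be 0–14 through group 4 = 45+.
Period 1:
Births: 9800 * 0.541 = 5302
Group 2: 7400 * 0.965 = 7141
Group 3: 6300 * 0.96 = 6048
Group 4: 9800 * 0.969 + 7400 * 0.428 = 9496 + 3167 = 12663
Giving 5302 / 7141 / 6048 / 12663.
Period 2:
Births: 6048 * 0.541 = 3272
Group 2: 5302 * 0.965 = 5116
Group 3: 7141 * 0.96 = 6855
Group 4: 6048 * 0.969 + 12663 * 0.428 = 5861 + 5420 = 11281
Giving 3272 / 5116 / 6855 / 11281.
Period 3:
Births: 6855 * 0.541 = 3709
Group 2: 3272 * 0.965 = 3157
Group 3: 5116 * 0.96 = 4911
Group 4: 6855 * 0.969 + 11281 * 0.428 = 6642 + 4828 = 11470
Giving 3709 / 3157 / 4911 / 11470.
Total after period 3: 3709 + 3157 + 4911 + 11470 = 23247

23247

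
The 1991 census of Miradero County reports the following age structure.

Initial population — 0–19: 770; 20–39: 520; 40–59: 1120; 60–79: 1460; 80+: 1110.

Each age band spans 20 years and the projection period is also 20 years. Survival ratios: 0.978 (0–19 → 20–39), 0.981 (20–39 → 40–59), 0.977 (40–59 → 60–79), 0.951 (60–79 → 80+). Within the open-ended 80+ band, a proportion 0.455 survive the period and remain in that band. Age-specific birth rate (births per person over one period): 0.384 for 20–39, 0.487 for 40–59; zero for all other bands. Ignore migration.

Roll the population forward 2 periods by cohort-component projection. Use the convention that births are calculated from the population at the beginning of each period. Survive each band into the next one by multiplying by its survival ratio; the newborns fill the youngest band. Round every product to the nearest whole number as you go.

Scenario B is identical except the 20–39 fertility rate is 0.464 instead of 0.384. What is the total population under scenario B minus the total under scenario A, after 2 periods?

100

[period 1]
Births: 520 * 0.384 = 200  |  1120 * 0.487 = 545 ⇒ total 745
20–39: 770 * 0.978 = 753
40–59: 520 * 0.981 = 510
60–79: 1120 * 0.977 = 1094
80+: 1460 * 0.951 + 1110 * 0.455 = 1388 + 505 = 1893
End of period: [745, 753, 510, 1094, 1893]
[period 2]
Births: 753 * 0.384 = 289  |  510 * 0.487 = 248 ⇒ total 537
20–39: 745 * 0.978 = 729
40–59: 753 * 0.981 = 739
60–79: 510 * 0.977 = 498
80+: 1094 * 0.951 + 1893 * 0.455 = 1040 + 861 = 1901
End of period: [537, 729, 739, 498, 1901]
Scenario A total after 2 periods: 4404
Scenario B projection —
[period 1]
Births: 520 * 0.464 = 241  |  1120 * 0.487 = 545 ⇒ total 786
20–39: 770 * 0.978 = 753
40–59: 520 * 0.981 = 510
60–79: 1120 * 0.977 = 1094
80+: 1460 * 0.951 + 1110 * 0.455 = 1388 + 505 = 1893
End of period: [786, 753, 510, 1094, 1893]
[period 2]
Births: 753 * 0.464 = 349  |  510 * 0.487 = 248 ⇒ total 597
20–39: 786 * 0.978 = 769
40–59: 753 * 0.981 = 739
60–79: 510 * 0.977 = 498
80+: 1094 * 0.951 + 1893 * 0.455 = 1040 + 861 = 1901
End of period: [597, 769, 739, 498, 1901]
Scenario B total after 2 periods: 4504
Difference B − A = 4504 − 4404 = 100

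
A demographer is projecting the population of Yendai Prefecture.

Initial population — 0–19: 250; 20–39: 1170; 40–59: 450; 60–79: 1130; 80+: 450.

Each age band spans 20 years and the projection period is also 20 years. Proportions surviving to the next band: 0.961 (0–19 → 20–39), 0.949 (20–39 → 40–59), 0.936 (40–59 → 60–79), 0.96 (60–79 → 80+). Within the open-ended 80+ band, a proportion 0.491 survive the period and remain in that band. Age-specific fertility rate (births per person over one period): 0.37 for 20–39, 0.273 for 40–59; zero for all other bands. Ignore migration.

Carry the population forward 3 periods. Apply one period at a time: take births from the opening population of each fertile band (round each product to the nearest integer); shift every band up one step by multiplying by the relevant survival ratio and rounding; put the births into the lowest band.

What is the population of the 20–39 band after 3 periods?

377

Let group 1 be 0–19 through group 5 = 80+.
— Period 1 —
Births: 1170 * 0.37 = 433, 450 * 0.273 = 123 — total 556
Group 2: 250 * 0.961 = 240
Group 3: 1170 * 0.949 = 1110
Group 4: 450 * 0.936 = 421
Group 5: 1130 * 0.96 + 450 * 0.491 = 1085 + 221 = 1306
End of period: [556, 240, 1110, 421, 1306]
— Period 2 —
Births: 240 * 0.37 = 89, 1110 * 0.273 = 303 — total 392
Group 2: 556 * 0.961 = 534
Group 3: 240 * 0.949 = 228
Group 4: 1110 * 0.936 = 1039
Group 5: 421 * 0.96 + 1306 * 0.491 = 404 + 641 = 1045
End of period: [392, 534, 228, 1039, 1045]
— Period 3 —
Births: 534 * 0.37 = 198, 228 * 0.273 = 62 — total 260
Group 2: 392 * 0.961 = 377
Group 3: 534 * 0.949 = 507
Group 4: 228 * 0.936 = 213
Group 5: 1039 * 0.96 + 1045 * 0.491 = 997 + 513 = 1510
End of period: [260, 377, 507, 213, 1510]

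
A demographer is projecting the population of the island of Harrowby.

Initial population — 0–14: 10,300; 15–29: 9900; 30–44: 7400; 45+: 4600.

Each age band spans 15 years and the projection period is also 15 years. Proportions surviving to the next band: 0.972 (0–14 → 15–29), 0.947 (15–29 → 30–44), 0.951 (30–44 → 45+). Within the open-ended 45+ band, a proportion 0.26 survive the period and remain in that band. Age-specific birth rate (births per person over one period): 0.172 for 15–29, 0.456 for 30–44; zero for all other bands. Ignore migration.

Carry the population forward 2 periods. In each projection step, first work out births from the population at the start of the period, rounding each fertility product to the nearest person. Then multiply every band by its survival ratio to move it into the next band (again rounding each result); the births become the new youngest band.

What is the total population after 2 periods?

31470

Numbering the groups 1..4 from youngest to oldest:
Period 1:
Births: 9900 * 0.172 = 1703 ; 7400 * 0.456 = 3374 → 5077
Group 2: 10300 * 0.972 = 10012
Group 3: 9900 * 0.947 = 9375
Group 4: 7400 * 0.951 + 4600 * 0.26 = 7037 + 1196 = 8233
End of period: [5077, 10012, 9375, 8233]
Period 2:
Births: 10012 * 0.172 = 1722 ; 9375 * 0.456 = 4275 → 5997
Group 2: 5077 * 0.972 = 4935
Group 3: 10012 * 0.947 = 9481
Group 4: 9375 * 0.951 + 8233 * 0.26 = 8916 + 2141 = 11057
End of period: [5997, 4935, 9481, 11057]
Total after period 2: 5997 + 4935 + 9481 + 11057 = 31470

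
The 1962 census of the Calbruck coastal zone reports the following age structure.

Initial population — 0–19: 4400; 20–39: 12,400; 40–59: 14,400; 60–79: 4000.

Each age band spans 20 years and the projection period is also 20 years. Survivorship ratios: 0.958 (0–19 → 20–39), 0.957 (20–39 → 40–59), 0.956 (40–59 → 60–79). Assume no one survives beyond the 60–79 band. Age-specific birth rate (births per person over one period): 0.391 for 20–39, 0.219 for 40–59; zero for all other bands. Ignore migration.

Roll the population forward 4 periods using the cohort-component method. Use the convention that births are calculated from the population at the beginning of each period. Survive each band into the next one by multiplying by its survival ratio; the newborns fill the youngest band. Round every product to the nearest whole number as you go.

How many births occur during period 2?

Call the groups 1 to 4, youngest first.
After projecting period 1:
Births: 12400 × 0.391 = 4848  |  14400 × 0.219 = 3154 ⇒ total 8002
Group 2: 4400 × 0.958 = 4215
Group 3: 12400 × 0.957 = 11867
Group 4: 14400 × 0.956 = 13766
End of period: [8002, 4215, 11867, 13766]
After projecting period 2:
Births: 4215 × 0.391 = 1648  |  11867 × 0.219 = 2599 ⇒ total 4247
Group 2: 8002 × 0.958 = 7666
Group 3: 4215 × 0.957 = 4034
Group 4: 11867 × 0.956 = 11345
End of period: [4247, 7666, 4034, 11345]

4247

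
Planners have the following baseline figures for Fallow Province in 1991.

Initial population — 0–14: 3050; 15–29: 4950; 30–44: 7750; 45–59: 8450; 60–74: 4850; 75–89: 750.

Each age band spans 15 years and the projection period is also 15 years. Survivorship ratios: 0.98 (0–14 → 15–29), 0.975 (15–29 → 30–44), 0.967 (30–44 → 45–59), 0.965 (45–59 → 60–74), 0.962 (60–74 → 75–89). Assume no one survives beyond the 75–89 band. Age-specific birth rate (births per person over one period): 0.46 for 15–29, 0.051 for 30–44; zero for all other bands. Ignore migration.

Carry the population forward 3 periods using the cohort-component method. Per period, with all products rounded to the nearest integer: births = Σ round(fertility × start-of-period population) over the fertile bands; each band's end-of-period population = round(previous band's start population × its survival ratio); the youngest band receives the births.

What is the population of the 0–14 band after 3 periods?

1354

After projecting period 1:
Births: 4950 * 0.46 = 2277, 7750 * 0.051 = 395 → 2672
15–29: 3050 * 0.98 = 2989
30–44: 4950 * 0.975 = 4826
45–59: 7750 * 0.967 = 7494
60–74: 8450 * 0.965 = 8154
75–89: 4850 * 0.962 = 4666
Giving 2672 / 2989 / 4826 / 7494 / 8154 / 4666.
After projecting period 2:
Births: 2989 * 0.46 = 1375, 4826 * 0.051 = 246 → 1621
15–29: 2672 * 0.98 = 2619
30–44: 2989 * 0.975 = 2914
45–59: 4826 * 0.967 = 4667
60–74: 7494 * 0.965 = 7232
75–89: 8154 * 0.962 = 7844
Giving 1621 / 2619 / 2914 / 4667 / 7232 / 7844.
After projecting period 3:
Births: 2619 * 0.46 = 1205, 2914 * 0.051 = 149 → 1354
15–29: 1621 * 0.98 = 1589
30–44: 2619 * 0.975 = 2554
45–59: 2914 * 0.967 = 2818
60–74: 4667 * 0.965 = 4504
75–89: 7232 * 0.962 = 6957
Giving 1354 / 1589 / 2554 / 2818 / 4504 / 6957.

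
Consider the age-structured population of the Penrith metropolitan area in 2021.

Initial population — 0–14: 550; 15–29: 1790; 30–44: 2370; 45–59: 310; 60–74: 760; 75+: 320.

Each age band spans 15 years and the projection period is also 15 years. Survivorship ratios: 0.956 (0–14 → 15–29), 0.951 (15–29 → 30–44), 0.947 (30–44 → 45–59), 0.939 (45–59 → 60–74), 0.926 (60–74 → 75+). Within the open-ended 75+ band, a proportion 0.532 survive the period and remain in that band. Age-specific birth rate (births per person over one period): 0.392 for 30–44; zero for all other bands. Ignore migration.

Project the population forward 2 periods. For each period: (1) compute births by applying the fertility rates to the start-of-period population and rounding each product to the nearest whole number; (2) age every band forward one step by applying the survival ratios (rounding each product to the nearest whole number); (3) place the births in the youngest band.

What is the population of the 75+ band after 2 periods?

734

Let band 1 be 0–14 through band 6 = 75+.
Period 1:
Births: 2370 * 0.392 = 929
Band 2: 550 * 0.956 = 526
Band 3: 1790 * 0.951 = 1702
Band 4: 2370 * 0.947 = 2244
Band 5: 310 * 0.939 = 291
Band 6: 760 * 0.926 + 320 * 0.532 = 704 + 170 = 874
Giving 929 / 526 / 1702 / 2244 / 291 / 874.
Period 2:
Births: 1702 * 0.392 = 667
Band 2: 929 * 0.956 = 888
Band 3: 526 * 0.951 = 500
Band 4: 1702 * 0.947 = 1612
Band 5: 2244 * 0.939 = 2107
Band 6: 291 * 0.926 + 874 * 0.532 = 269 + 465 = 734
Giving 667 / 888 / 500 / 1612 / 2107 / 734.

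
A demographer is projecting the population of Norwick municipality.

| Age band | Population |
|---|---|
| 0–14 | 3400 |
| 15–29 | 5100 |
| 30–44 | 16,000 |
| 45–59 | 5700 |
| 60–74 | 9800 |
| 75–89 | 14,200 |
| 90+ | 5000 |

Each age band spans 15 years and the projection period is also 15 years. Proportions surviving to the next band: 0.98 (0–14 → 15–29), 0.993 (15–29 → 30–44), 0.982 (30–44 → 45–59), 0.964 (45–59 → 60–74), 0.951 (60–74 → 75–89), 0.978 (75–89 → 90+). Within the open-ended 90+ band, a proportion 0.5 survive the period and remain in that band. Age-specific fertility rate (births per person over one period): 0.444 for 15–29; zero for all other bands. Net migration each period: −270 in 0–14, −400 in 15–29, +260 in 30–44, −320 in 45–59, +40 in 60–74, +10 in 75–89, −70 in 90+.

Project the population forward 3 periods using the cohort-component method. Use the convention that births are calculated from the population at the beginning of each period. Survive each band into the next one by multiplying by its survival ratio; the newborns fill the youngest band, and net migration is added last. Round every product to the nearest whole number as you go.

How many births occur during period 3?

[period 1]
Births: 5100 × 0.444 = 2264
15–29: 3400 × 0.98 = 3332
30–44: 5100 × 0.993 = 5064
45–59: 16000 × 0.982 = 15712
60–74: 5700 × 0.964 = 5495
75–89: 9800 × 0.951 = 9320
90+: 14200 × 0.978 + 5000 × 0.5 = 13888 + 2500 = 16388
Net migration: 0–14 − 270 → 1994; 15–29 − 400 → 2932; 30–44 + 260 → 5324; 45–59 − 320 → 15392; 60–74 + 40 → 5535; 75–89 + 10 → 9330; 90+ − 70 → 16318
Giving 1994 / 2932 / 5324 / 15392 / 5535 / 9330 / 16318.
[period 2]
Births: 2932 × 0.444 = 1302
15–29: 1994 × 0.98 = 1954
30–44: 2932 × 0.993 = 2911
45–59: 5324 × 0.982 = 5228
60–74: 15392 × 0.964 = 14838
75–89: 5535 × 0.951 = 5264
90+: 9330 × 0.978 + 16318 × 0.5 = 9125 + 8159 = 17284
Net migration: 0–14 − 270 → 1032; 15–29 − 400 → 1554; 30–44 + 260 → 3171; 45–59 − 320 → 4908; 60–74 + 40 → 14878; 75–89 + 10 → 5274; 90+ − 70 → 17214
Giving 1032 / 1554 / 3171 / 4908 / 14878 / 5274 / 17214.
[period 3]
Births: 1554 × 0.444 = 690
15–29: 1032 × 0.98 = 1011
30–44: 1554 × 0.993 = 1543
45–59: 3171 × 0.982 = 3114
60–74: 4908 × 0.964 = 4731
75–89: 14878 × 0.951 = 14149
90+: 5274 × 0.978 + 17214 × 0.5 = 5158 + 8607 = 13765
Net migration: 0–14 − 270 → 420; 15–29 − 400 → 611; 30–44 + 260 → 1803; 45–59 − 320 → 2794; 60–74 + 40 → 4771; 75–89 + 10 → 14159; 90+ − 70 → 13695
Giving 420 / 611 / 1803 / 2794 / 4771 / 14159 / 13695.

690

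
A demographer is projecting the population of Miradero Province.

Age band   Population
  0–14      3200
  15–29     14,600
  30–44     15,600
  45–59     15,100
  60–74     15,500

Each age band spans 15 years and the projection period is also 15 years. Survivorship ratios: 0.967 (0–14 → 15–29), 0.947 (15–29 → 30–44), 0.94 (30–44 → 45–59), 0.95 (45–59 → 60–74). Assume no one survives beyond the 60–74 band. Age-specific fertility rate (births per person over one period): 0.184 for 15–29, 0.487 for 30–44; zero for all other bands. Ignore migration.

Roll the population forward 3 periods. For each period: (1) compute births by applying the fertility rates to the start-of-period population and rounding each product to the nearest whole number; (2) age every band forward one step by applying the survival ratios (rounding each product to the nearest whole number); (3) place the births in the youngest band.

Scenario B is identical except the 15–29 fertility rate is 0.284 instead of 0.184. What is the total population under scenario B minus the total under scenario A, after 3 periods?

Numbering the groups 1..5 from youngest to oldest:
Period 1:
Births: 14600 × 0.184 = 2686  |  15600 × 0.487 = 7597 ⇒ total 10283
Group 2: 3200 × 0.967 = 3094
Group 3: 14600 × 0.947 = 13826
Group 4: 15600 × 0.94 = 14664
Group 5: 15100 × 0.95 = 14345
→ [10283, 3094, 13826, 14664, 14345]
Period 2:
Births: 3094 × 0.184 = 569  |  13826 × 0.487 = 6733 ⇒ total 7302
Group 2: 10283 × 0.967 = 9944
Group 3: 3094 × 0.947 = 2930
Group 4: 13826 × 0.94 = 12996
Group 5: 14664 × 0.95 = 13931
→ [7302, 9944, 2930, 12996, 13931]
Period 3:
Births: 9944 × 0.184 = 1830  |  2930 × 0.487 = 1427 ⇒ total 3257
Group 2: 7302 × 0.967 = 7061
Group 3: 9944 × 0.947 = 9417
Group 4: 2930 × 0.94 = 2754
Group 5: 12996 × 0.95 = 12346
→ [3257, 7061, 9417, 2754, 12346]
Scenario A total after 3 periods: 34835
Scenario B projection —
Period 1:
Births: 14600 × 0.284 = 4146  |  15600 × 0.487 = 7597 ⇒ total 11743
Group 2: 3200 × 0.967 = 3094
Group 3: 14600 × 0.947 = 13826
Group 4: 15600 × 0.94 = 14664
Group 5: 15100 × 0.95 = 14345
→ [11743, 3094, 13826, 14664, 14345]
Period 2:
Births: 3094 × 0.284 = 879  |  13826 × 0.487 = 6733 ⇒ total 7612
Group 2: 11743 × 0.967 = 11355
Group 3: 3094 × 0.947 = 2930
Group 4: 13826 × 0.94 = 12996
Group 5: 14664 × 0.95 = 13931
→ [7612, 11355, 2930, 12996, 13931]
Period 3:
Births: 11355 × 0.284 = 3225  |  2930 × 0.487 = 1427 ⇒ total 4652
Group 2: 7612 × 0.967 = 7361
Group 3: 11355 × 0.947 = 10753
Group 4: 2930 × 0.94 = 2754
Group 5: 12996 × 0.95 = 12346
→ [4652, 7361, 10753, 2754, 12346]
Scenario B total after 3 periods: 37866
Difference B − A = 37866 − 34835 = 3031

3031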